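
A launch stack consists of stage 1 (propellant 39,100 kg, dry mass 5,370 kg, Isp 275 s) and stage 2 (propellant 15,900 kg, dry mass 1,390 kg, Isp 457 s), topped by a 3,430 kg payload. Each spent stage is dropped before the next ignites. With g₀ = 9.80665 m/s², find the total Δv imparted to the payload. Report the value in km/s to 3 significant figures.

Ignition mass of stage 1 = 39,100+5,370 + 15,900+1,390 + 3,430 = 65,190 kg.
Stage 1: m₀ = 65,190 kg, m_f = 65,190 − 39,100 = 26,090 kg; Δv = 275×9.80665×ln(2.499) = 2696.8×0.9158 ≈ 2470 m/s.
Stage 2: m₀ = 20,720 kg, m_f = 20,720 − 15,900 = 4,820 kg; Δv = 457×9.80665×ln(4.299) = 4481.6×1.4583 ≈ 6536 m/s.
Total Δv = 2470 + 6536 = 9006 m/s.

Δv ≈ 9.01 km/s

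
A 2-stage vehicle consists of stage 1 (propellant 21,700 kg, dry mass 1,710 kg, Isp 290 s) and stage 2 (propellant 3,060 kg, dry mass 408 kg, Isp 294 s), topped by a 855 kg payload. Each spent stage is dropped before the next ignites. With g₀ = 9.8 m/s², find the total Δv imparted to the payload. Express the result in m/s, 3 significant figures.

Δv ≈ 7880 m/s

Ignition mass of stage 1 = 21,700+1,710 + 3,060+408 + 855 = 27,733 kg.
Stage 1: m₀ = 27,733 kg, m_f = 27,733 − 21,700 = 6,033 kg; Δv = 290×9.8×ln(4.597) = 2842.0×1.5254 ≈ 4335 m/s.
Stage 2: m₀ = 4,323 kg, m_f = 4,323 − 3,060 = 1,263 kg; Δv = 294×9.8×ln(3.423) = 2881.2×1.2305 ≈ 3545 m/s.
Total Δv = 4335 + 3545 = 7880 m/s.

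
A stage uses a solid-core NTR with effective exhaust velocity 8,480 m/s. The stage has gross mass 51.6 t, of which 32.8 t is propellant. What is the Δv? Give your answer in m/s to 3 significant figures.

Δv ≈ 8560 m/s

m_f = m₀ − m_prop = 51.6 − 32.8 = 18.8 t.
By the Tsiolkovsky rocket equation, Δv = v_e · ln(m₀/m_f) = 8480.0 × ln(2.745) = 8480.0 × 1.0097 ≈ 8562.0 m/s.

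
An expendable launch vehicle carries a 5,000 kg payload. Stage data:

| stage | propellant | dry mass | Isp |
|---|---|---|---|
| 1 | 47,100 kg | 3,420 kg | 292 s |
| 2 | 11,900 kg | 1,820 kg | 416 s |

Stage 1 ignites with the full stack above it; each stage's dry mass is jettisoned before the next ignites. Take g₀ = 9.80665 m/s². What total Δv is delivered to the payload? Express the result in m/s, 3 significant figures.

Δv ≈ 7380 m/s

Ignition mass of stage 1 = 47,100+3,420 + 11,900+1,820 + 5,000 = 69,240 kg.
Stage 1: m₀ = 69,240 kg, m_f = 69,240 − 47,100 = 22,140 kg; Δv = 292×9.80665×ln(3.127) = 2863.5×1.1402 ≈ 3265 m/s.
Stage 2: m₀ = 18,720 kg, m_f = 18,720 − 11,900 = 6,820 kg; Δv = 416×9.80665×ln(2.745) = 4079.6×1.0097 ≈ 4119 m/s.
Total Δv = 3265 + 4119 = 7384 m/s.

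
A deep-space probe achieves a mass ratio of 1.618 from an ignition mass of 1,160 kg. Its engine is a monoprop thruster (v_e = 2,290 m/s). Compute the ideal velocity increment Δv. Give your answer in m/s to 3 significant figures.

Using Δv = v_e ln(m₀/m_f): Δv = v_e · ln(1.618) = 2290.0 × 0.4812 ≈ 1101.9 m/s.

Δv ≈ 1100 m/s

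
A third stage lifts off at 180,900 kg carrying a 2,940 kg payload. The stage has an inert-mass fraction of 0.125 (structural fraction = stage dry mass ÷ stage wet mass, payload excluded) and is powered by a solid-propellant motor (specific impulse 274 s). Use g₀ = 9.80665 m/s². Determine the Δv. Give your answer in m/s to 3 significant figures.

Δv ≈ 5300 m/s

Stage wet mass = m₀ − payload = 180,900 − 2,940 = 177,960 kg.
Stage dry mass = ε × stage wet mass = 0.125 × 177,960 = 22,245 kg.
Burnout mass m_f = stage dry + payload = 22,245 + 2,940 = 25,185 kg.
v_e = Isp · g₀ = 274 × 9.80665 = 2687.0 m/s.
Δv = v_e · ln(180,900/25,185) = 2687.0 × ln(7.183) = 2687.0 × 1.9717 ≈ 5298 m/s.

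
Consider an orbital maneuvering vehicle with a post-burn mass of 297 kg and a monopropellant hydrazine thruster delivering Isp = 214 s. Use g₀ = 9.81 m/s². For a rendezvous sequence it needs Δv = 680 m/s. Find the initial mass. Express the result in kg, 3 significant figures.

initial mass ≈ 411 kg

v_e = Isp · g₀ = 214 × 9.81 = 2099.3 m/s.
m₀/m_f = exp(Δv / v_e) = exp(680 / 2099.3) = exp(0.3239) = 1.3825.
m₀ = m_f × 1.3825 = 297 × 1.3825 = 410.603 kg.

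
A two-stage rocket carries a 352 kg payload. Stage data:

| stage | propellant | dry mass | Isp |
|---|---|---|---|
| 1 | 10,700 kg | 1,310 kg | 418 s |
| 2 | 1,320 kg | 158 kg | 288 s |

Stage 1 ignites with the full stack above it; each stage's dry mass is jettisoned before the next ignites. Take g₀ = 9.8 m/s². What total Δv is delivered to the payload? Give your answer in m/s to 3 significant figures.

Ignition mass of stage 1 = 10,700+1,310 + 1,320+158 + 352 = 13,840 kg.
Stage 1: m₀ = 13,840 kg, m_f = 13,840 − 10,700 = 3,140 kg; Δv = 418×9.8×ln(4.408) = 4096.4×1.4833 ≈ 6076 m/s.
Stage 2: m₀ = 1,830 kg, m_f = 1,830 − 1,320 = 510 kg; Δv = 288×9.8×ln(3.588) = 2822.4×1.2777 ≈ 3606 m/s.
Total Δv = 6076 + 3606 = 9682 m/s.

Δv ≈ 9680 m/s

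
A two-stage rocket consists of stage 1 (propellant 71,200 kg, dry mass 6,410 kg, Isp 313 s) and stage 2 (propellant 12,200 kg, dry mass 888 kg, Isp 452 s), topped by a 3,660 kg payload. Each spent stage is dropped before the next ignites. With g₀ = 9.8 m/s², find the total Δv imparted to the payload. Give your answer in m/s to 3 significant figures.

Δv ≈ 10100 m/s

Ignition mass of stage 1 = 71,200+6,410 + 12,200+888 + 3,660 = 94,358 kg.
Stage 1: m₀ = 94,358 kg, m_f = 94,358 − 71,200 = 23,158 kg; Δv = 313×9.8×ln(4.075) = 3067.4×1.4048 ≈ 4309 m/s.
Stage 2: m₀ = 16,748 kg, m_f = 16,748 − 12,200 = 4,548 kg; Δv = 452×9.8×ln(3.682) = 4429.6×1.3036 ≈ 5774 m/s.
Total Δv = 4309 + 5774 = 10083 m/s.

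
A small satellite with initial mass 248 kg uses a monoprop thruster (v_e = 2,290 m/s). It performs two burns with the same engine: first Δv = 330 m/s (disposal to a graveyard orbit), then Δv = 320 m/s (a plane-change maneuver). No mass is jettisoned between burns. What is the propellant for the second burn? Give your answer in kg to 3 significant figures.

propellant for the second burn ≈ 28.0 kg

After the first burn: m = 248 × exp(−330/2290.0) = 248 × 0.86580 = 214.718 kg.
After the second burn: m = 214.718 × exp(−320/2290.0) = 214.718 × 0.86959 = 186.717 kg.
Second-burn propellant = 214.718 − 186.717 = 28.001 kg.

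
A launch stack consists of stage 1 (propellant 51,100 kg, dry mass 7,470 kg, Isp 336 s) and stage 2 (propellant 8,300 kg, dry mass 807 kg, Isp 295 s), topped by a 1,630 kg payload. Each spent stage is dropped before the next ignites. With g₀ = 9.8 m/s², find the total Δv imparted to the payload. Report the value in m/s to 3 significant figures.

Δv ≈ 8690 m/s

Ignition mass of stage 1 = 51,100+7,470 + 8,300+807 + 1,630 = 69,307 kg.
Stage 1: m₀ = 69,307 kg, m_f = 69,307 − 51,100 = 18,207 kg; Δv = 336×9.8×ln(3.807) = 3292.8×1.3367 ≈ 4402 m/s.
Stage 2: m₀ = 10,737 kg, m_f = 10,737 − 8,300 = 2,437 kg; Δv = 295×9.8×ln(4.406) = 2891.0×1.4829 ≈ 4287 m/s.
Total Δv = 4402 + 4287 = 8689 m/s.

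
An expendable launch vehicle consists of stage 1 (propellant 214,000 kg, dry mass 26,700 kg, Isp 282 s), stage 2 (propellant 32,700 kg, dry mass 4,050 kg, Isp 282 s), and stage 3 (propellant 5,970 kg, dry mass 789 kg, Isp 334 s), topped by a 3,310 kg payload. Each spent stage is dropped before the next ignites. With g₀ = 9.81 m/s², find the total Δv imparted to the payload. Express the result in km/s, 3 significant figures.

Ignition mass of stage 1 = 214,000+26,700 + 32,700+4,050 + 5,970+789 + 3,310 = 287,519 kg.
Stage 1: m₀ = 287,519 kg, m_f = 287,519 − 214,000 = 73,519 kg; Δv = 282×9.81×ln(3.911) = 2766.4×1.3637 ≈ 3773 m/s.
Stage 2: m₀ = 46,819 kg, m_f = 46,819 − 32,700 = 14,119 kg; Δv = 282×9.81×ln(3.316) = 2766.4×1.1988 ≈ 3316 m/s.
Stage 3: m₀ = 10,069 kg, m_f = 10,069 − 5,970 = 4,099 kg; Δv = 334×9.81×ln(2.456) = 3276.5×0.8987 ≈ 2945 m/s.
Total Δv = 3773 + 3316 + 2945 = 10034 m/s.

Δv ≈ 10.0 km/s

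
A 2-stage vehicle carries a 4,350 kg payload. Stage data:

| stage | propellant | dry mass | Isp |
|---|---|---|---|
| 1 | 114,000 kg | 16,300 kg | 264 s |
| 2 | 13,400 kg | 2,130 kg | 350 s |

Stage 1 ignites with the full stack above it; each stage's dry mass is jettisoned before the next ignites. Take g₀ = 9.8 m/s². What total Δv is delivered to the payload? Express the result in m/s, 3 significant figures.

Ignition mass of stage 1 = 114,000+16,300 + 13,400+2,130 + 4,350 = 150,180 kg.
Stage 1: m₀ = 150,180 kg, m_f = 150,180 − 114,000 = 36,180 kg; Δv = 264×9.8×ln(4.151) = 2587.2×1.4233 ≈ 3682 m/s.
Stage 2: m₀ = 19,880 kg, m_f = 19,880 − 13,400 = 6,480 kg; Δv = 350×9.8×ln(3.068) = 3430.0×1.1210 ≈ 3845 m/s.
Total Δv = 3682 + 3845 = 7527 m/s.

Δv ≈ 7530 m/s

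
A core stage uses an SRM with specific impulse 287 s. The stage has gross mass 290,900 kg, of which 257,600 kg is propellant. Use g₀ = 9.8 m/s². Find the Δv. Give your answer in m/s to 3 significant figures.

v_e = Isp · g₀ = 287 × 9.8 = 2812.6 m/s.
m_f = m₀ − m_prop = 290,900 − 257,600 = 33,300 kg.
From the ideal rocket equation, Δv = v_e · ln(m₀/m_f) = 2812.6 × ln(8.736) = 2812.6 × 2.1674 ≈ 6096.1 m/s.

Δv ≈ 6100 m/s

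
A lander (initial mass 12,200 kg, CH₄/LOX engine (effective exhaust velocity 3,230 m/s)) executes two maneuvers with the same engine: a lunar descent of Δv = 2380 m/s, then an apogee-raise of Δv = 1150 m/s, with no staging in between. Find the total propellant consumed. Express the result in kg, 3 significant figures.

total propellant consumed ≈ 8110 kg

After the first burn: m = 12200 × exp(−2380/3230.0) = 12200 × 0.47862 = 5,839.16 kg.
After the second burn: m = 5,839.16 × exp(−1150/3230.0) = 5,839.16 × 0.70045 = 4,090.04 kg.
Total propellant = m₀ − m_final = 12200 − 4,090.04 = 8,109.96 kg.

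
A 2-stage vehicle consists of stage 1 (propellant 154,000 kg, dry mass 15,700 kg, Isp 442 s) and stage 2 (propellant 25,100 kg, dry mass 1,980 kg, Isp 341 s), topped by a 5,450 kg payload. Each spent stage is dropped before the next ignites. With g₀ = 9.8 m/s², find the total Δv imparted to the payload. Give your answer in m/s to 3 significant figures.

Δv ≈ 11100 m/s

Ignition mass of stage 1 = 154,000+15,700 + 25,100+1,980 + 5,450 = 202,230 kg.
Stage 1: m₀ = 202,230 kg, m_f = 202,230 − 154,000 = 48,230 kg; Δv = 442×9.8×ln(4.193) = 4331.6×1.4334 ≈ 6209 m/s.
Stage 2: m₀ = 32,530 kg, m_f = 32,530 − 25,100 = 7,430 kg; Δv = 341×9.8×ln(4.378) = 3341.8×1.4766 ≈ 4935 m/s.
Total Δv = 6209 + 4935 = 11144 m/s.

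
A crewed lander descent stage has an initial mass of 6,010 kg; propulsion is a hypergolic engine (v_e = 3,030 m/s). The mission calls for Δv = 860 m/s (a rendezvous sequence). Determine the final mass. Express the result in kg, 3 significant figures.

Rocket equation: m₀/m_f = exp(Δv / v_e) = exp(860 / 3030.0) = exp(0.2838) = 1.3282.
m_f = m₀ / 1.3282 = 6,010 / 1.3282 = 4,524.92 kg.

final mass ≈ 4520 kg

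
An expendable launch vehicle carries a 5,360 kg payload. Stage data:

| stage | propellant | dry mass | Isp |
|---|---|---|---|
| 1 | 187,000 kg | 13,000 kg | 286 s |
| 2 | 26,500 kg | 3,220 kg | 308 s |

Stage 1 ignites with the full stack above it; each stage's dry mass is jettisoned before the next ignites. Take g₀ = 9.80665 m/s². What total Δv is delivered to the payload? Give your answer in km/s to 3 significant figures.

Ignition mass of stage 1 = 187,000+13,000 + 26,500+3,220 + 5,360 = 235,080 kg.
Stage 1: m₀ = 235,080 kg, m_f = 235,080 − 187,000 = 48,080 kg; Δv = 286×9.80665×ln(4.889) = 2804.7×1.5871 ≈ 4451 m/s.
Stage 2: m₀ = 35,080 kg, m_f = 35,080 − 26,500 = 8,580 kg; Δv = 308×9.80665×ln(4.089) = 3020.4×1.4082 ≈ 4253 m/s.
Total Δv = 4451 + 4253 = 8704 m/s.

Δv ≈ 8.70 km/s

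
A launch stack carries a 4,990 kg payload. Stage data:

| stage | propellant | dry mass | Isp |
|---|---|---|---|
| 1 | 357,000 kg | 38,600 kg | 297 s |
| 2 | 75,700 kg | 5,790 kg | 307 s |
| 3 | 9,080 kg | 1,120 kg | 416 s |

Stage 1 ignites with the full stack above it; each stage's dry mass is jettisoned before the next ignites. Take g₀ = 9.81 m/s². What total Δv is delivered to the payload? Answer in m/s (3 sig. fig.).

Ignition mass of stage 1 = 357,000+38,600 + 75,700+5,790 + 9,080+1,120 + 4,990 = 492,280 kg.
Stage 1: m₀ = 492,280 kg, m_f = 492,280 − 357,000 = 135,280 kg; Δv = 297×9.81×ln(3.639) = 2913.6×1.2917 ≈ 3763 m/s.
Stage 2: m₀ = 96,680 kg, m_f = 96,680 − 75,700 = 20,980 kg; Δv = 307×9.81×ln(4.608) = 3011.7×1.5278 ≈ 4601 m/s.
Stage 3: m₀ = 15,190 kg, m_f = 15,190 − 9,080 = 6,110 kg; Δv = 416×9.81×ln(2.486) = 4081.0×0.9107 ≈ 3717 m/s.
Total Δv = 3763 + 4601 + 3717 = 12081 m/s.

Δv ≈ 12100 m/s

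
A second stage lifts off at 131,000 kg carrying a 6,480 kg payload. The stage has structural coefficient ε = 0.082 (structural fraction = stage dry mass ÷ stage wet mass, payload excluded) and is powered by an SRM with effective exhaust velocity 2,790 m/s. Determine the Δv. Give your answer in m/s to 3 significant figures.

Stage wet mass = m₀ − payload = 131,000 − 6,480 = 124,520 kg.
Stage dry mass = ε × stage wet mass = 0.082 × 124,520 = 10,210.6 kg.
Burnout mass m_f = stage dry + payload = 10,210.6 + 6,480 = 16,690.6 kg.
Δv = v_e · ln(131,000/16,690.6) = 2790.0 × ln(7.849) = 2790.0 × 2.0604 ≈ 5748 m/s.

Δv ≈ 5750 m/s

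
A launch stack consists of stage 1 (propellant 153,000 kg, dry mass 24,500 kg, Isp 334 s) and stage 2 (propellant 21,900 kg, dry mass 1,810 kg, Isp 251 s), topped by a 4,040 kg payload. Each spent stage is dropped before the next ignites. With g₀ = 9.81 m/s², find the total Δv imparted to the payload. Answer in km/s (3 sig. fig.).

Δv ≈ 8.32 km/s

Ignition mass of stage 1 = 153,000+24,500 + 21,900+1,810 + 4,040 = 205,250 kg.
Stage 1: m₀ = 205,250 kg, m_f = 205,250 − 153,000 = 52,250 kg; Δv = 334×9.81×ln(3.928) = 3276.5×1.3682 ≈ 4483 m/s.
Stage 2: m₀ = 27,750 kg, m_f = 27,750 − 21,900 = 5,850 kg; Δv = 251×9.81×ln(4.744) = 2462.3×1.5568 ≈ 3833 m/s.
Total Δv = 4483 + 3833 = 8316 m/s.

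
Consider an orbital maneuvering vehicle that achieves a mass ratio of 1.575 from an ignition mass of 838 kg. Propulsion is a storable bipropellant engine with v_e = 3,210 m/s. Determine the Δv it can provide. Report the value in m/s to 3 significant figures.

Δv ≈ 1460 m/s

Δv = v_e · ln(1.575) = 3210.0 × 0.4543 ≈ 1458.2 m/s.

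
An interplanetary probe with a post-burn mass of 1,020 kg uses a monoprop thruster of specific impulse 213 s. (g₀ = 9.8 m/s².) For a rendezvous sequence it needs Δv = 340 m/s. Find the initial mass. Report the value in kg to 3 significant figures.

v_e = Isp · g₀ = 213 × 9.8 = 2087.4 m/s.
From the ideal rocket equation, m₀/m_f = exp(Δv / v_e) = exp(340 / 2087.4) = exp(0.1629) = 1.1769.
m₀ = m_f × 1.1769 = 1,020 × 1.1769 = 1,200.44 kg.

initial mass ≈ 1200 kg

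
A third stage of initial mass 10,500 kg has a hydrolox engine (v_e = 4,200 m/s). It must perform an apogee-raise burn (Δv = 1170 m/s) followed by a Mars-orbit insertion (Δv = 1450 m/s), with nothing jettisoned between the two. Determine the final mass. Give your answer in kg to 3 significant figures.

After the first burn: m = 10500 × exp(−1170/4200.0) = 10500 × 0.75686 = 7,947.03 kg.
After the second burn: m = 7,947.03 × exp(−1450/4200.0) = 7,947.03 × 0.70805 = 5,626.89 kg.

final mass ≈ 5630 kg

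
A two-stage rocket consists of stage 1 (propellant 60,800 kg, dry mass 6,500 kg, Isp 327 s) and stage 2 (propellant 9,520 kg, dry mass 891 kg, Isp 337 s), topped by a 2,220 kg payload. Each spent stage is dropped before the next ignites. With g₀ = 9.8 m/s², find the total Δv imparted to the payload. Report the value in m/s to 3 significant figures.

Δv ≈ 9210 m/s

Ignition mass of stage 1 = 60,800+6,500 + 9,520+891 + 2,220 = 79,931 kg.
Stage 1: m₀ = 79,931 kg, m_f = 79,931 − 60,800 = 19,131 kg; Δv = 327×9.8×ln(4.178) = 3204.6×1.4299 ≈ 4582 m/s.
Stage 2: m₀ = 12,631 kg, m_f = 12,631 − 9,520 = 3,111 kg; Δv = 337×9.8×ln(4.06) = 3302.6×1.4012 ≈ 4628 m/s.
Total Δv = 4582 + 4628 = 9210 m/s.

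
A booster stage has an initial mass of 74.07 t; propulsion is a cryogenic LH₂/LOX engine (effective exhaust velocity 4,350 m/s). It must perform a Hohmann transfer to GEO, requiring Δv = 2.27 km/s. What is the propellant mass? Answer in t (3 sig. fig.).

Rocket equation: m₀/m_f = exp(Δv / v_e) = exp(2270 / 4350.0) = exp(0.5218) = 1.6851.
m_f = 74.07 / 1.6851 = 43.9558 t, so propellant = m₀ − m_f = 74.07 − 43.9558 = 30.1142 t.

propellant mass ≈ 30.1 t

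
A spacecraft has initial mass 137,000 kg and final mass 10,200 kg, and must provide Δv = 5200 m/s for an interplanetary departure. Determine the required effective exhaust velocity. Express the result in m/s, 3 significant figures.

ln(m₀/m_f) = ln(137000/10200) = ln(13.43) = 2.5976.
v_e = Δv / ln(m₀/m_f) = 5200 / 2.5976 = 2001.9 m/s.

v_e ≈ 2000 m/s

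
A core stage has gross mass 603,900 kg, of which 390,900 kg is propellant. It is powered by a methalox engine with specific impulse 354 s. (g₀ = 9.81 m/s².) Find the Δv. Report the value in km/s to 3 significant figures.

Δv ≈ 3.62 km/s

v_e = Isp · g₀ = 354 × 9.81 = 3472.7 m/s.
m_f = m₀ − m_prop = 603,900 − 390,900 = 213,000 kg.
Δv = v_e · ln(m₀/m_f) = 3472.7 × ln(2.835) = 3472.7 × 1.0421 ≈ 3619.0 m/s.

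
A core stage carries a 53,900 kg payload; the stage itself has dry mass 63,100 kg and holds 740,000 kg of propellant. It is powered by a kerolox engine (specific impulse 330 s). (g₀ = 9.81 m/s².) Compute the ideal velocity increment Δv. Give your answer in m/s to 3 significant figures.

Δv ≈ 6450 m/s

v_e = Isp · g₀ = 330 × 9.81 = 3237.3 m/s.
m₀ = payload + dry + propellant = 53,900 + 63,100 + 740,000 = 857,000 kg.
m_f = payload + dry = 53,900 + 63,100 = 117,000 kg.
By the Tsiolkovsky rocket equation, Δv = v_e · ln(m₀/m_f) = 3237.3 × ln(7.325) = 3237.3 × 1.9913 ≈ 6446.3 m/s.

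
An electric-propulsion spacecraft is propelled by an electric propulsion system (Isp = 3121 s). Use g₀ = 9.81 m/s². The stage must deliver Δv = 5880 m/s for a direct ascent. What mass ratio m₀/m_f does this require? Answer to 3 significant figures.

v_e = Isp · g₀ = 3121 × 9.81 = 30617.0 m/s.
Rocket equation: m₀/m_f = exp(Δv / v_e) = exp(5880 / 30617.0) = exp(0.1921) = 1.2117.

mass ratio ≈ 1.21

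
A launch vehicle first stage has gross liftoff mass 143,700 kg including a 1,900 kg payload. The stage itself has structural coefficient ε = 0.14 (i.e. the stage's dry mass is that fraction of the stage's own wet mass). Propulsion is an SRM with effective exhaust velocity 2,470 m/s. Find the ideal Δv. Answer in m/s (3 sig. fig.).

Stage wet mass = m₀ − payload = 143,700 − 1,900 = 141,800 kg.
Stage dry mass = ε × stage wet mass = 0.14 × 141,800 = 19,852 kg.
Burnout mass m_f = stage dry + payload = 19,852 + 1,900 = 21,752 kg.
From the ideal rocket equation, Δv = v_e · ln(143,700/21,752) = 2470.0 × ln(6.606) = 2470.0 × 1.8880 ≈ 4663 m/s.

Δv ≈ 4660 m/s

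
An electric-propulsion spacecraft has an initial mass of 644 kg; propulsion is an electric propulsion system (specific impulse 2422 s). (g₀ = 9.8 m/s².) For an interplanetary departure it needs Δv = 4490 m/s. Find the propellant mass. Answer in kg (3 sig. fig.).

v_e = Isp · g₀ = 2422 × 9.8 = 23735.6 m/s.
From the ideal rocket equation, m₀/m_f = exp(Δv / v_e) = exp(4490 / 23735.6) = exp(0.1892) = 1.2082.
m_f = 644 / 1.2082 = 533.024 kg, so propellant = m₀ − m_f = 644 − 533.024 = 110.976 kg.

propellant mass ≈ 111 kg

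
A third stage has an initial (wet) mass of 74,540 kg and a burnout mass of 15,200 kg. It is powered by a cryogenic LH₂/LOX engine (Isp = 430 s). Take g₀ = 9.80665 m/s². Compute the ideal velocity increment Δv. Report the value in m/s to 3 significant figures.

v_e = Isp · g₀ = 430 × 9.80665 = 4216.9 m/s.
Δv = v_e · ln(m₀/m_f) = 4216.9 × ln(4.904) = 4216.9 × 1.5900 ≈ 6705.0 m/s.

Δv ≈ 6700 m/s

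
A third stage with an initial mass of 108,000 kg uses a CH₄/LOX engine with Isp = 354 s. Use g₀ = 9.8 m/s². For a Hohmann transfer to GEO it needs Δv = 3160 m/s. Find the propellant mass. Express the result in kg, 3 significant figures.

propellant mass ≈ 64600 kg

v_e = Isp · g₀ = 354 × 9.8 = 3469.2 m/s.
m₀/m_f = exp(Δv / v_e) = exp(3160 / 3469.2) = exp(0.9109) = 2.4865.
m_f = 108,000 / 2.4865 = 43,434.5 kg, so propellant = m₀ − m_f = 108,000 − 43,434.5 = 64,565.5 kg.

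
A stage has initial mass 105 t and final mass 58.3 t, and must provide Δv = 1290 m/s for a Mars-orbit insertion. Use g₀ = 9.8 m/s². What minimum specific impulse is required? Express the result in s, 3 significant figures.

Isp ≈ 224 s

ln(m₀/m_f) = ln(105000/58300) = ln(1.801) = 0.5884.
v_e = Δv / ln(m₀/m_f) = 1290 / 0.5884 = 2192.5 m/s.
Isp = v_e / g₀ = 2192.5 / 9.8 = 223.7 s.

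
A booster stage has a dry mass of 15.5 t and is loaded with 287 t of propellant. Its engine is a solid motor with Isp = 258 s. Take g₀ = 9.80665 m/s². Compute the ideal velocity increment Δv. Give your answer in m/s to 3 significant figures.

Δv ≈ 7520 m/s

v_e = Isp · g₀ = 258 × 9.80665 = 2530.1 m/s.
m₀ = m_dry + m_prop = 15.5 + 287 = 302.5 t.
Rocket equation: Δv = v_e · ln(m₀/m_f) = 2530.1 × ln(19.52) = 2530.1 × 2.9712 ≈ 7517.6 m/s.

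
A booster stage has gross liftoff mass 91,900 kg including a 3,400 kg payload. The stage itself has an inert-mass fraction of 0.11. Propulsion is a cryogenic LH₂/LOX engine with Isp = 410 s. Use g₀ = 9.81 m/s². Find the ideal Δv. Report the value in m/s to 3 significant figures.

Δv ≈ 7820 m/s

Stage wet mass = m₀ − payload = 91,900 − 3,400 = 88,500 kg.
Stage dry mass = ε × stage wet mass = 0.11 × 88,500 = 9,735 kg.
Burnout mass m_f = stage dry + payload = 9,735 + 3,400 = 13,135 kg.
v_e = Isp · g₀ = 410 × 9.81 = 4022.1 m/s.
Δv = v_e · ln(91,900/13,135) = 4022.1 × ln(6.997) = 4022.1 × 1.9454 ≈ 7825 m/s.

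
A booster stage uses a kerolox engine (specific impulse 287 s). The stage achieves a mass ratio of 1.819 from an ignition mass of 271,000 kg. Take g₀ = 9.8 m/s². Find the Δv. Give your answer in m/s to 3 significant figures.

v_e = Isp · g₀ = 287 × 9.8 = 2812.6 m/s.
By the Tsiolkovsky rocket equation, Δv = v_e · ln(1.819) = 2812.6 × 0.5983 ≈ 1682.7 m/s.

Δv ≈ 1680 m/s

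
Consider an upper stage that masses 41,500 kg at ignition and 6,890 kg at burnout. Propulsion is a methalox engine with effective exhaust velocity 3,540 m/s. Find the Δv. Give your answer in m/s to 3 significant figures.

Using Δv = v_e ln(m₀/m_f): Δv = v_e · ln(m₀/m_f) = 3540.0 × ln(6.023) = 3540.0 × 1.7956 ≈ 6356.5 m/s.

Δv ≈ 6360 m/s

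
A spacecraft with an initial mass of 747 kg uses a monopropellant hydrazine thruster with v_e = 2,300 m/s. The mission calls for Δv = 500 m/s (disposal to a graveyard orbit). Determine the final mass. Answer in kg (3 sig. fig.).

m₀/m_f = exp(Δv / v_e) = exp(500 / 2300.0) = exp(0.2174) = 1.2428.
m_f = m₀ / 1.2428 = 747 / 1.2428 = 601.062 kg.

final mass ≈ 601 kg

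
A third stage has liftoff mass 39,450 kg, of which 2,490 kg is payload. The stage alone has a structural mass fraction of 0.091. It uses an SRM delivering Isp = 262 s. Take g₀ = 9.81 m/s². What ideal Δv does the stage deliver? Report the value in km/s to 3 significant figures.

Δv ≈ 4.90 km/s

Stage wet mass = m₀ − payload = 39,450 − 2,490 = 36,960 kg.
Stage dry mass = ε × stage wet mass = 0.091 × 36,960 = 3,363.36 kg.
Burnout mass m_f = stage dry + payload = 3,363.36 + 2,490 = 5,853.36 kg.
v_e = Isp · g₀ = 262 × 9.81 = 2570.2 m/s.
Using Δv = v_e ln(m₀/m_f): Δv = v_e · ln(39,450/5,853.36) = 2570.2 × ln(6.74) = 2570.2 × 1.9080 ≈ 4904 m/s.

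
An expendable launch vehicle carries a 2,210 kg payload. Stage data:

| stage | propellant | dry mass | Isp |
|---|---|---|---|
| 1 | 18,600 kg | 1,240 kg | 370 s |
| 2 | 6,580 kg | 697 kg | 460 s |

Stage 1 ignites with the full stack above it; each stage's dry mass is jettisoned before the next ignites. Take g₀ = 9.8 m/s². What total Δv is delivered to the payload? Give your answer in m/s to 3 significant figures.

Δv ≈ 8980 m/s

Ignition mass of stage 1 = 18,600+1,240 + 6,580+697 + 2,210 = 29,327 kg.
Stage 1: m₀ = 29,327 kg, m_f = 29,327 − 18,600 = 10,727 kg; Δv = 370×9.8×ln(2.734) = 3626.0×1.0057 ≈ 3647 m/s.
Stage 2: m₀ = 9,487 kg, m_f = 9,487 − 6,580 = 2,907 kg; Δv = 460×9.8×ln(3.264) = 4508.0×1.1828 ≈ 5332 m/s.
Total Δv = 3647 + 5332 = 8979 m/s.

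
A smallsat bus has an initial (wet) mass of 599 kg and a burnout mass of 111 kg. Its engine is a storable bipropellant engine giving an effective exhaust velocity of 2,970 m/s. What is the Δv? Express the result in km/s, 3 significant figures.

Δv ≈ 5.01 km/s

Δv = v_e · ln(m₀/m_f) = 2970.0 × ln(5.396) = 2970.0 × 1.6857 ≈ 5006.6 m/s.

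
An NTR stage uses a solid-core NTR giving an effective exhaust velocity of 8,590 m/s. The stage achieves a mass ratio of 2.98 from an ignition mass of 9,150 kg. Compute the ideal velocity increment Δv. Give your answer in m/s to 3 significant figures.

Δv = v_e · ln(2.98) = 8590.0 × 1.0919 ≈ 9379.6 m/s.

Δv ≈ 9380 m/s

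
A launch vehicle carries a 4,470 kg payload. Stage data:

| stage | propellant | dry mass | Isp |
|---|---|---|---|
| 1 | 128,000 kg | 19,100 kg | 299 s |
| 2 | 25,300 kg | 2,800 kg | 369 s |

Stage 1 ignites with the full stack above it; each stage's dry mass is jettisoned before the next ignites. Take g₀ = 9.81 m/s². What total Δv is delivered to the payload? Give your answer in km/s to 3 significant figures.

Ignition mass of stage 1 = 128,000+19,100 + 25,300+2,800 + 4,470 = 179,670 kg.
Stage 1: m₀ = 179,670 kg, m_f = 179,670 − 128,000 = 51,670 kg; Δv = 299×9.81×ln(3.477) = 2933.2×1.2462 ≈ 3655 m/s.
Stage 2: m₀ = 32,570 kg, m_f = 32,570 − 25,300 = 7,270 kg; Δv = 369×9.81×ln(4.48) = 3619.9×1.4996 ≈ 5429 m/s.
Total Δv = 3655 + 5429 = 9084 m/s.

Δv ≈ 9.08 km/s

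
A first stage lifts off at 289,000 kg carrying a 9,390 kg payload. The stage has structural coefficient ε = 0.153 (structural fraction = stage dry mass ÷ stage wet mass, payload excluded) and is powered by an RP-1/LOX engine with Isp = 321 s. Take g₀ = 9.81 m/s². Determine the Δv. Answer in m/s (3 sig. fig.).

Stage wet mass = m₀ − payload = 289,000 − 9,390 = 279,610 kg.
Stage dry mass = ε × stage wet mass = 0.153 × 279,610 = 42,780.3 kg.
Burnout mass m_f = stage dry + payload = 42,780.3 + 9,390 = 52,170.3 kg.
v_e = Isp · g₀ = 321 × 9.81 = 3149.0 m/s.
By the Tsiolkovsky rocket equation, Δv = v_e · ln(289,000/52,170.3) = 3149.0 × ln(5.54) = 3149.0 × 1.7119 ≈ 5391 m/s.

Δv ≈ 5390 m/s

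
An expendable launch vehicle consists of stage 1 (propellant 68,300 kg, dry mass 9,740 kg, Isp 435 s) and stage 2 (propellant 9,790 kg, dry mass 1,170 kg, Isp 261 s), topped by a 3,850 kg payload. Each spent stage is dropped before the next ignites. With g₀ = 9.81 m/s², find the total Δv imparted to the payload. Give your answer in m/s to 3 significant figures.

Δv ≈ 8450 m/s

Ignition mass of stage 1 = 68,300+9,740 + 9,790+1,170 + 3,850 = 92,850 kg.
Stage 1: m₀ = 92,850 kg, m_f = 92,850 − 68,300 = 24,550 kg; Δv = 435×9.81×ln(3.782) = 4267.4×1.3303 ≈ 5677 m/s.
Stage 2: m₀ = 14,810 kg, m_f = 14,810 − 9,790 = 5,020 kg; Δv = 261×9.81×ln(2.95) = 2560.4×1.0819 ≈ 2770 m/s.
Total Δv = 5677 + 2770 = 8447 m/s.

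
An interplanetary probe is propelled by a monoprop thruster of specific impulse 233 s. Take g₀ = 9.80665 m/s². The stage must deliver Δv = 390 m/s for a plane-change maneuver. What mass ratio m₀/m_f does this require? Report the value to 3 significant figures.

mass ratio ≈ 1.19

v_e = Isp · g₀ = 233 × 9.80665 = 2284.9 m/s.
Using Δv = v_e ln(m₀/m_f): m₀/m_f = exp(Δv / v_e) = exp(390 / 2284.9) = exp(0.1707) = 1.1861.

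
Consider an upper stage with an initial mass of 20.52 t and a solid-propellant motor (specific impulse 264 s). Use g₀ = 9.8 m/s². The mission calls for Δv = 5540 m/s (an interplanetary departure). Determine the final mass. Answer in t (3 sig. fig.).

final mass ≈ 2.41 t

v_e = Isp · g₀ = 264 × 9.8 = 2587.2 m/s.
Rocket equation: m₀/m_f = exp(Δv / v_e) = exp(5540 / 2587.2) = exp(2.1413) = 8.5106.
m_f = m₀ / 8.5106 = 20.52 / 8.5106 = 2.41111 t.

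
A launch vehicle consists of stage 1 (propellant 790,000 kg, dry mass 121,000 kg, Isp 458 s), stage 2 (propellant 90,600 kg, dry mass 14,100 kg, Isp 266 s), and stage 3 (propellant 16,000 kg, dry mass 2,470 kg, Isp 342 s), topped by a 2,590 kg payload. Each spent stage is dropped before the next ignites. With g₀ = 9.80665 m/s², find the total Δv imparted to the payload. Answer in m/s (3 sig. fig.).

Δv ≈ 14600 m/s

Ignition mass of stage 1 = 790,000+121,000 + 90,600+14,100 + 16,000+2,470 + 2,590 = 1,036,760 kg.
Stage 1: m₀ = 1,036,760 kg, m_f = 1,036,760 − 790,000 = 246,760 kg; Δv = 458×9.80665×ln(4.201) = 4491.4×1.4354 ≈ 6447 m/s.
Stage 2: m₀ = 125,760 kg, m_f = 125,760 − 90,600 = 35,160 kg; Δv = 266×9.80665×ln(3.577) = 2608.6×1.2745 ≈ 3325 m/s.
Stage 3: m₀ = 21,060 kg, m_f = 21,060 − 16,000 = 5,060 kg; Δv = 342×9.80665×ln(4.162) = 3353.9×1.4260 ≈ 4783 m/s.
Total Δv = 6447 + 3325 + 4783 = 14555 m/s.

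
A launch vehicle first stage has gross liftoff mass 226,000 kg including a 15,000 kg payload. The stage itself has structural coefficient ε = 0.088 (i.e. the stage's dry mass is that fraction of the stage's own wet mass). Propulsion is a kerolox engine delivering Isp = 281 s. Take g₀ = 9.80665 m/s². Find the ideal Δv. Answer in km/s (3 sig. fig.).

Stage wet mass = m₀ − payload = 226,000 − 15,000 = 211,000 kg.
Stage dry mass = ε × stage wet mass = 0.088 × 211,000 = 18,568 kg.
Burnout mass m_f = stage dry + payload = 18,568 + 15,000 = 33,568 kg.
v_e = Isp · g₀ = 281 × 9.80665 = 2755.7 m/s.
Rocket equation: Δv = v_e · ln(226,000/33,568) = 2755.7 × ln(6.733) = 2755.7 × 1.9070 ≈ 5255 m/s.

Δv ≈ 5.25 km/s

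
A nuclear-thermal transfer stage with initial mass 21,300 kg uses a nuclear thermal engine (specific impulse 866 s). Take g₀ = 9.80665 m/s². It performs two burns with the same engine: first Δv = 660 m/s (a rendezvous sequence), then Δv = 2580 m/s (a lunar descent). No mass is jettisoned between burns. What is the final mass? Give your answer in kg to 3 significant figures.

final mass ≈ 14500 kg

v_e = Isp · g₀ = 866 × 9.80665 = 8492.6 m/s.
After the first burn: m = 21300 × exp(−660/8492.6) = 21300 × 0.92523 = 19,707.4 kg.
After the second burn: m = 19,707.4 × exp(−2580/8492.6) = 19,707.4 × 0.73801 = 14,544.3 kg.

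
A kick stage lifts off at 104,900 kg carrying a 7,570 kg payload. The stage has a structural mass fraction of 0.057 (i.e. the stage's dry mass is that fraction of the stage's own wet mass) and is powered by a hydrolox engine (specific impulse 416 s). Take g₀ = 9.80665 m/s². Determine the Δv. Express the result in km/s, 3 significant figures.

Stage wet mass = m₀ − payload = 104,900 − 7,570 = 97,330 kg.
Stage dry mass = ε × stage wet mass = 0.057 × 97,330 = 5,547.81 kg.
Burnout mass m_f = stage dry + payload = 5,547.81 + 7,570 = 13,117.81 kg.
v_e = Isp · g₀ = 416 × 9.80665 = 4079.6 m/s.
Δv = v_e · ln(104,900/13,117.81) = 4079.6 × ln(7.997) = 4079.6 × 2.0790 ≈ 8482 m/s.

Δv ≈ 8.48 km/s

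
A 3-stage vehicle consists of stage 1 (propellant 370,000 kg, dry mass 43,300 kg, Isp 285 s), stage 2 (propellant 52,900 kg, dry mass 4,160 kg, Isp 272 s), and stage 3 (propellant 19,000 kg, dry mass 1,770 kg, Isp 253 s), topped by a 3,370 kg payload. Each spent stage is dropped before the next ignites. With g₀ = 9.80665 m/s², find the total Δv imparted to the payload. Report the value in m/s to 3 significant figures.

Ignition mass of stage 1 = 370,000+43,300 + 52,900+4,160 + 19,000+1,770 + 3,370 = 494,500 kg.
Stage 1: m₀ = 494,500 kg, m_f = 494,500 − 370,000 = 124,500 kg; Δv = 285×9.80665×ln(3.972) = 2794.9×1.3792 ≈ 3855 m/s.
Stage 2: m₀ = 81,200 kg, m_f = 81,200 − 52,900 = 28,300 kg; Δv = 272×9.80665×ln(2.869) = 2667.4×1.0541 ≈ 2812 m/s.
Stage 3: m₀ = 24,140 kg, m_f = 24,140 − 19,000 = 5,140 kg; Δv = 253×9.80665×ln(4.696) = 2481.1×1.5468 ≈ 3838 m/s.
Total Δv = 3855 + 2812 + 3838 = 10505 m/s.

Δv ≈ 10500 m/s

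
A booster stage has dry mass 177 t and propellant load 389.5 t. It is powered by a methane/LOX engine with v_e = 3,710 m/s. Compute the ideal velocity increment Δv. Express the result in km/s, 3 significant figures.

Δv ≈ 4.32 km/s

m₀ = m_dry + m_prop = 177 + 389.5 = 566.5 t.
Using Δv = v_e ln(m₀/m_f): Δv = v_e · ln(m₀/m_f) = 3710.0 × ln(3.201) = 3710.0 × 1.1633 ≈ 4315.9 m/s.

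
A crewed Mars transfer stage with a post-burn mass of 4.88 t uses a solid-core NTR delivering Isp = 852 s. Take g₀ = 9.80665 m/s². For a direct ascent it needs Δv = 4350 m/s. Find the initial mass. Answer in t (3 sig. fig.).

v_e = Isp · g₀ = 852 × 9.80665 = 8355.3 m/s.
m₀/m_f = exp(Δv / v_e) = exp(4350 / 8355.3) = exp(0.5206) = 1.6831.
m₀ = m_f × 1.6831 = 4.88 × 1.6831 = 8.21353 t.

initial mass ≈ 8.21 t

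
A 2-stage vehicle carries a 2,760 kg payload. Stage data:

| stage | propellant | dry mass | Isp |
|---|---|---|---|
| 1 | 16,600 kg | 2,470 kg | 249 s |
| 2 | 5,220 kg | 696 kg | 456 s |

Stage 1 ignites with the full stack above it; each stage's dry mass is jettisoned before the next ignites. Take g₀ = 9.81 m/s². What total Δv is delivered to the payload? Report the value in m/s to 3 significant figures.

Δv ≈ 6350 m/s

Ignition mass of stage 1 = 16,600+2,470 + 5,220+696 + 2,760 = 27,746 kg.
Stage 1: m₀ = 27,746 kg, m_f = 27,746 − 16,600 = 11,146 kg; Δv = 249×9.81×ln(2.489) = 2442.7×0.9120 ≈ 2228 m/s.
Stage 2: m₀ = 8,676 kg, m_f = 8,676 − 5,220 = 3,456 kg; Δv = 456×9.81×ln(2.51) = 4473.4×0.9204 ≈ 4117 m/s.
Total Δv = 2228 + 4117 = 6345 m/s.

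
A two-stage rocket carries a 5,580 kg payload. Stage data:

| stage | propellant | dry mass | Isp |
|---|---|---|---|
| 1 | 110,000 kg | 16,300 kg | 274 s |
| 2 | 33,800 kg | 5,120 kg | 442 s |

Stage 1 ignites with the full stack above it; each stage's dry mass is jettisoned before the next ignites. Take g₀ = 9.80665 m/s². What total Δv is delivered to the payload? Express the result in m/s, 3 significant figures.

Δv ≈ 8950 m/s

Ignition mass of stage 1 = 110,000+16,300 + 33,800+5,120 + 5,580 = 170,800 kg.
Stage 1: m₀ = 170,800 kg, m_f = 170,800 − 110,000 = 60,800 kg; Δv = 274×9.80665×ln(2.809) = 2687.0×1.0329 ≈ 2775 m/s.
Stage 2: m₀ = 44,500 kg, m_f = 44,500 − 33,800 = 10,700 kg; Δv = 442×9.80665×ln(4.159) = 4334.5×1.4252 ≈ 6178 m/s.
Total Δv = 2775 + 6178 = 8953 m/s.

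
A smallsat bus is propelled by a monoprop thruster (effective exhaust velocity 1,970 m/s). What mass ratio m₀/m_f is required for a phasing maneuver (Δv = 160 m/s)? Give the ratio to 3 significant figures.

mass ratio ≈ 1.08

From the ideal rocket equation, m₀/m_f = exp(Δv / v_e) = exp(160 / 1970.0) = exp(0.0812) = 1.0846.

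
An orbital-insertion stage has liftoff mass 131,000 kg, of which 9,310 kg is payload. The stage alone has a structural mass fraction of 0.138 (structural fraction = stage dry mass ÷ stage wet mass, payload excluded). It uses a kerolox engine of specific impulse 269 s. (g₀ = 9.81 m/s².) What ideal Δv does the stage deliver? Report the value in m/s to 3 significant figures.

Δv ≈ 4260 m/s

Stage wet mass = m₀ − payload = 131,000 − 9,310 = 121,690 kg.
Stage dry mass = ε × stage wet mass = 0.138 × 121,690 = 16,793.2 kg.
Burnout mass m_f = stage dry + payload = 16,793.2 + 9,310 = 26,103.2 kg.
v_e = Isp · g₀ = 269 × 9.81 = 2638.9 m/s.
Δv = v_e · ln(131,000/26,103.2) = 2638.9 × ln(5.019) = 2638.9 × 1.6131 ≈ 4257 m/s.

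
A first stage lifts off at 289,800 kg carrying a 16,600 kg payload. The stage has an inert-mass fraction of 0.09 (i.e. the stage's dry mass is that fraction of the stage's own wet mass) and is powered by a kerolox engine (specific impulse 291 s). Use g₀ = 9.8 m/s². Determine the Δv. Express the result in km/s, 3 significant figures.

Stage wet mass = m₀ − payload = 289,800 − 16,600 = 273,200 kg.
Stage dry mass = ε × stage wet mass = 0.09 × 273,200 = 24,588 kg.
Burnout mass m_f = stage dry + payload = 24,588 + 16,600 = 41,188 kg.
v_e = Isp · g₀ = 291 × 9.8 = 2851.8 m/s.
Δv = v_e · ln(289,800/41,188) = 2851.8 × ln(7.036) = 2851.8 × 1.9510 ≈ 5564 m/s.

Δv ≈ 5.56 km/s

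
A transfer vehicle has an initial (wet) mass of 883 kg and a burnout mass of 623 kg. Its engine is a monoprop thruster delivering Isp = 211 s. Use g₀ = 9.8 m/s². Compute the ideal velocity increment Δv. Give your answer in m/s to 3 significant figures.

Δv ≈ 721 m/s

v_e = Isp · g₀ = 211 × 9.8 = 2067.8 m/s.
Δv = v_e · ln(m₀/m_f) = 2067.8 × ln(1.417) = 2067.8 × 0.3488 ≈ 721.2 m/s.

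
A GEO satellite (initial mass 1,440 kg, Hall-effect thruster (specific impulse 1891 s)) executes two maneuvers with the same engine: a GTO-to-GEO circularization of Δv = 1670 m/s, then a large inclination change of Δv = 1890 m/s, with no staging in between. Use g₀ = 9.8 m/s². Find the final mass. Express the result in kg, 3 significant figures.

final mass ≈ 1190 kg

v_e = Isp · g₀ = 1891 × 9.8 = 18531.8 m/s.
After the first burn: m = 1440 × exp(−1670/18531.8) = 1440 × 0.91383 = 1,315.92 kg.
After the second burn: m = 1,315.92 × exp(−1890/18531.8) = 1,315.92 × 0.90304 = 1,188.33 kg.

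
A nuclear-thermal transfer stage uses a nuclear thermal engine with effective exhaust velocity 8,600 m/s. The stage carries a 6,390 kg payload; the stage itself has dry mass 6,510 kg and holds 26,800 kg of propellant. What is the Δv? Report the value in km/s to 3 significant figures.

m₀ = payload + dry + propellant = 6,390 + 6,510 + 26,800 = 39,700 kg.
m_f = payload + dry = 6,390 + 6,510 = 12,900 kg.
Δv = v_e · ln(m₀/m_f) = 8600.0 × ln(3.078) = 8600.0 × 1.1241 ≈ 9667.5 m/s.

Δv ≈ 9.67 km/s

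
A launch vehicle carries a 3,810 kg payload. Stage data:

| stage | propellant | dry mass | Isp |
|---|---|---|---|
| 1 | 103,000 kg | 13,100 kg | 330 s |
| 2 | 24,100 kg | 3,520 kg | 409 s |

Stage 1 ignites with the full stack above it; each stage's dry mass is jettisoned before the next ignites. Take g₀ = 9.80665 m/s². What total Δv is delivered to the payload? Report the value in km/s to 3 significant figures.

Ignition mass of stage 1 = 103,000+13,100 + 24,100+3,520 + 3,810 = 147,530 kg.
Stage 1: m₀ = 147,530 kg, m_f = 147,530 − 103,000 = 44,530 kg; Δv = 330×9.80665×ln(3.313) = 3236.2×1.1979 ≈ 3877 m/s.
Stage 2: m₀ = 31,430 kg, m_f = 31,430 − 24,100 = 7,330 kg; Δv = 409×9.80665×ln(4.288) = 4010.9×1.4558 ≈ 5839 m/s.
Total Δv = 3877 + 5839 = 9716 m/s.

Δv ≈ 9.72 km/s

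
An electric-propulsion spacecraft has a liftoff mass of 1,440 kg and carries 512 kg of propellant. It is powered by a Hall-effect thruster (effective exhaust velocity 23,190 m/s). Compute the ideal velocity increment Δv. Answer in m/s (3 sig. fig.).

m_f = m₀ − m_prop = 1,440 − 512 = 928 kg.
By the Tsiolkovsky rocket equation, Δv = v_e · ln(m₀/m_f) = 23190.0 × ln(1.552) = 23190.0 × 0.4394 ≈ 10188.9 m/s.

Δv ≈ 10200 m/s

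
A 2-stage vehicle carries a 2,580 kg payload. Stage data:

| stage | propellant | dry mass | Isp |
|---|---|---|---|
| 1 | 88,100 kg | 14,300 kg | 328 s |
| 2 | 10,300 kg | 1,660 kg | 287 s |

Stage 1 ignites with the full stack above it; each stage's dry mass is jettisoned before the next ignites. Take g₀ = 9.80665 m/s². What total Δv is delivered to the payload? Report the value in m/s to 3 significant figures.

Ignition mass of stage 1 = 88,100+14,300 + 10,300+1,660 + 2,580 = 116,940 kg.
Stage 1: m₀ = 116,940 kg, m_f = 116,940 − 88,100 = 28,840 kg; Δv = 328×9.80665×ln(4.055) = 3216.6×1.3999 ≈ 4503 m/s.
Stage 2: m₀ = 14,540 kg, m_f = 14,540 − 10,300 = 4,240 kg; Δv = 287×9.80665×ln(3.429) = 2814.5×1.2323 ≈ 3468 m/s.
Total Δv = 4503 + 3468 = 7971 m/s.

Δv ≈ 7970 m/s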